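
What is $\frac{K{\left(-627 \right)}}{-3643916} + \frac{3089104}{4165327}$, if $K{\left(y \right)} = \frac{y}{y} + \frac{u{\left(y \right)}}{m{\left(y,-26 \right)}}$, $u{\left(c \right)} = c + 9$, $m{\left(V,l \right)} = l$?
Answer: $\frac{73166160075569}{98657661053458} \approx 0.74162$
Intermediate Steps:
$u{\left(c \right)} = 9 + c$
$K{\left(y \right)} = \frac{17}{26} - \frac{y}{26}$ ($K{\left(y \right)} = \frac{y}{y} + \frac{9 + y}{-26} = 1 + \left(9 + y\right) \left(- \frac{1}{26}\right) = 1 - \left(\frac{9}{26} + \frac{y}{26}\right) = \frac{17}{26} - \frac{y}{26}$)
$\frac{K{\left(-627 \right)}}{-3643916} + \frac{3089104}{4165327} = \frac{\frac{17}{26} - - \frac{627}{26}}{-3643916} + \frac{3089104}{4165327} = \left(\frac{17}{26} + \frac{627}{26}\right) \left(- \frac{1}{3643916}\right) + 3089104 \cdot \frac{1}{4165327} = \frac{322}{13} \left(- \frac{1}{3643916}\right) + \frac{3089104}{4165327} = - \frac{161}{23685454} + \frac{3089104}{4165327} = \frac{73166160075569}{98657661053458}$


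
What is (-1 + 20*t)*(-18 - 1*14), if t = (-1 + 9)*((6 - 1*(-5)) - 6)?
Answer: -25568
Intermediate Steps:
t = 40 (t = 8*((6 + 5) - 6) = 8*(11 - 6) = 8*5 = 40)
(-1 + 20*t)*(-18 - 1*14) = (-1 + 20*40)*(-18 - 1*14) = (-1 + 800)*(-18 - 14) = 799*(-32) = -25568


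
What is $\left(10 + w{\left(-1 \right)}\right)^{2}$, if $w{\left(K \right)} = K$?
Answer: $81$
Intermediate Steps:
$\left(10 + w{\left(-1 \right)}\right)^{2} = \left(10 - 1\right)^{2} = 9^{2} = 81$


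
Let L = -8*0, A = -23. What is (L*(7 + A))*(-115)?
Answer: 0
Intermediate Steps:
L = 0
(L*(7 + A))*(-115) = (0*(7 - 23))*(-115) = (0*(-16))*(-115) = 0*(-115) = 0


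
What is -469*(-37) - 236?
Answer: 17117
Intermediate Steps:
-469*(-37) - 236 = 17353 - 236 = 17117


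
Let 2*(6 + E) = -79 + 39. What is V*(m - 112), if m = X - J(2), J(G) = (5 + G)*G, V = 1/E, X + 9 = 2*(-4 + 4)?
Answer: 135/26 ≈ 5.1923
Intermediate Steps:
E = -26 (E = -6 + (-79 + 39)/2 = -6 + (½)*(-40) = -6 - 20 = -26)
X = -9 (X = -9 + 2*(-4 + 4) = -9 + 2*0 = -9 + 0 = -9)
V = -1/26 (V = 1/(-26) = -1/26 ≈ -0.038462)
J(G) = G*(5 + G)
m = -23 (m = -9 - 2*(5 + 2) = -9 - 2*7 = -9 - 1*14 = -9 - 14 = -23)
V*(m - 112) = -(-23 - 112)/26 = -1/26*(-135) = 135/26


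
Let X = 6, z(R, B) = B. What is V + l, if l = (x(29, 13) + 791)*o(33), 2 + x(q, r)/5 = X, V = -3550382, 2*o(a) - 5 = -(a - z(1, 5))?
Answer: -7119417/2 ≈ -3.5597e+6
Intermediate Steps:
o(a) = 5 - a/2 (o(a) = 5/2 + (-(a - 1*5))/2 = 5/2 + (-(a - 5))/2 = 5/2 + (-(-5 + a))/2 = 5/2 + (5 - a)/2 = 5/2 + (5/2 - a/2) = 5 - a/2)
x(q, r) = 20 (x(q, r) = -10 + 5*6 = -10 + 30 = 20)
l = -18653/2 (l = (20 + 791)*(5 - 1/2*33) = 811*(5 - 33/2) = 811*(-23/2) = -18653/2 ≈ -9326.5)
V + l = -3550382 - 18653/2 = -7119417/2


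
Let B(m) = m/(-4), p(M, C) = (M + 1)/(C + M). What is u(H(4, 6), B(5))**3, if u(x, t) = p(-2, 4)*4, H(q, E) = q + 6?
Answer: -8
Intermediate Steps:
H(q, E) = 6 + q
p(M, C) = (1 + M)/(C + M)
B(m) = -m/4 (B(m) = m*(-1/4) = -m/4)
u(x, t) = -2 (u(x, t) = ((1 - 2)/(4 - 2))*4 = (-1/2)*4 = ((1/2)*(-1))*4 = -1/2*4 = -2)
u(H(4, 6), B(5))**3 = (-2)**3 = -8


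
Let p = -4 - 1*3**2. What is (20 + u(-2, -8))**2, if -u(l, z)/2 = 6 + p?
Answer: 1156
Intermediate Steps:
p = -13 (p = -4 - 1*9 = -4 - 9 = -13)
u(l, z) = 14 (u(l, z) = -2*(6 - 13) = -2*(-7) = 14)
(20 + u(-2, -8))**2 = (20 + 14)**2 = 34**2 = 1156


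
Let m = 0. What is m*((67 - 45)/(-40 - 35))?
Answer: 0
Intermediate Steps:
m*((67 - 45)/(-40 - 35)) = 0*((67 - 45)/(-40 - 35)) = 0*(22/(-75)) = 0*(22*(-1/75)) = 0*(-22/75) = 0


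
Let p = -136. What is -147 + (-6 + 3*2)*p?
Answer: -147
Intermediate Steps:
-147 + (-6 + 3*2)*p = -147 + (-6 + 3*2)*(-136) = -147 + (-6 + 6)*(-136) = -147 + 0*(-136) = -147 + 0 = -147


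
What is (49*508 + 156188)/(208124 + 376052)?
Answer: 22635/73022 ≈ 0.30998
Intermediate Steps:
(49*508 + 156188)/(208124 + 376052) = (24892 + 156188)/584176 = 181080*(1/584176) = 22635/73022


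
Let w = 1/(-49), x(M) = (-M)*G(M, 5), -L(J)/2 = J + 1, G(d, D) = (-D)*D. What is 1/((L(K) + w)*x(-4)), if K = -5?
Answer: -49/39100 ≈ -0.0012532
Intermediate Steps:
G(d, D) = -D²
L(J) = -2 - 2*J (L(J) = -2*(J + 1) = -2*(1 + J) = -2 - 2*J)
x(M) = 25*M (x(M) = (-M)*(-1*5²) = (-M)*(-1*25) = -M*(-25) = 25*M)
w = -1/49 ≈ -0.020408
1/((L(K) + w)*x(-4)) = 1/(((-2 - 2*(-5)) - 1/49)*(25*(-4))) = 1/(((-2 + 10) - 1/49)*(-100)) = 1/((8 - 1/49)*(-100)) = 1/((391/49)*(-100)) = 1/(-39100/49) = -49/39100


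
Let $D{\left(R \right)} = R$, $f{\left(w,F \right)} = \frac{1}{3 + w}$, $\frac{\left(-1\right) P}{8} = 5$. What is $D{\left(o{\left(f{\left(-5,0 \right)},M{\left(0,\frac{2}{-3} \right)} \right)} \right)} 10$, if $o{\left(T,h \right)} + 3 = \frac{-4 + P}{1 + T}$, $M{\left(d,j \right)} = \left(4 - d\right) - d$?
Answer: $-910$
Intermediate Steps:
$P = -40$ ($P = \left(-8\right) 5 = -40$)
$M{\left(d,j \right)} = 4 - 2 d$
$o{\left(T,h \right)} = -3 - \frac{44}{1 + T}$ ($o{\left(T,h \right)} = -3 + \frac{-4 - 40}{1 + T} = -3 - \frac{44}{1 + T}$)
$D{\left(o{\left(f{\left(-5,0 \right)},M{\left(0,\frac{2}{-3} \right)} \right)} \right)} 10 = \frac{-47 - \frac{3}{3 - 5}}{1 + \frac{1}{3 - 5}} \cdot 10 = \frac{-47 - \frac{3}{-2}}{1 + \frac{1}{-2}} \cdot 10 = \frac{-47 - - \frac{3}{2}}{1 - \frac{1}{2}} \cdot 10 = \frac{1}{\frac{1}{2}} \left(-47 + \frac{3}{2}\right) 10 = 2 \left(- \frac{91}{2}\right) 10 = \left(-91\right) 10 = -910$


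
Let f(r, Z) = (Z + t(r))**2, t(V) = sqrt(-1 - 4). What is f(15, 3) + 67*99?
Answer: 6637 + 6*I*sqrt(5) ≈ 6637.0 + 13.416*I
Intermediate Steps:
t(V) = I*sqrt(5) (t(V) = sqrt(-5) = I*sqrt(5))
f(r, Z) = (Z + I*sqrt(5))**2
f(15, 3) + 67*99 = (3 + I*sqrt(5))**2 + 67*99 = (3 + I*sqrt(5))**2 + 6633 = 6633 + (3 + I*sqrt(5))**2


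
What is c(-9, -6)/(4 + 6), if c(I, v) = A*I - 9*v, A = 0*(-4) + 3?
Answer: 27/10 ≈ 2.7000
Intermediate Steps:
A = 3 (A = 0 + 3 = 3)
c(I, v) = -9*v + 3*I (c(I, v) = 3*I - 9*v = -9*v + 3*I)
c(-9, -6)/(4 + 6) = (-9*(-6) + 3*(-9))/(4 + 6) = (54 - 27)/10 = (⅒)*27 = 27/10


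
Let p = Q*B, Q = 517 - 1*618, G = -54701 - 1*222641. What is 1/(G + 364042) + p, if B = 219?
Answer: -1917717299/86700 ≈ -22119.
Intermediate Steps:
G = -277342 (G = -54701 - 222641 = -277342)
Q = -101 (Q = 517 - 618 = -101)
p = -22119 (p = -101*219 = -22119)
1/(G + 364042) + p = 1/(-277342 + 364042) - 22119 = 1/86700 - 22119 = -1917717299/86700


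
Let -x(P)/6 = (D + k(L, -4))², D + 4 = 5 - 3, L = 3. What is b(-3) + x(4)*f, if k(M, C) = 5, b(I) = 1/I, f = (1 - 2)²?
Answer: -163/3 ≈ -54.333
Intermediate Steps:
f = 1 (f = (-1)² = 1)
D = -2 (D = -4 + (5 - 3) = -4 + 2 = -2)
x(P) = -54 (x(P) = -6*(-2 + 5)² = -6*3² = -6*9 = -54)
b(-3) + x(4)*f = 1/(-3) - 54*1 = -⅓ - 54 = -163/3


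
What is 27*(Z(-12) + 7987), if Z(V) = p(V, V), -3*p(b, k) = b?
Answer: 215757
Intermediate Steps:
p(b, k) = -b/3
Z(V) = -V/3
27*(Z(-12) + 7987) = 27*(-⅓*(-12) + 7987) = 27*(4 + 7987) = 27*7991 = 215757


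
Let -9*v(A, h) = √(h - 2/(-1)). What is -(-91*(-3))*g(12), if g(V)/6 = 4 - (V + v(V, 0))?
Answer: 13104 - 182*√2 ≈ 12847.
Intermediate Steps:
v(A, h) = -√(2 + h)/9 (v(A, h) = -√(h - 2/(-1))/9 = -√(h - 2*(-1))/9 = -√(h + 2)/9 = -√(2 + h)/9)
g(V) = 24 - 6*V + 2*√2/3 (g(V) = 6*(4 - (V - √(2 + 0)/9)) = 6*(4 - (V - √2/9)) = 6*(4 + (-V + √2/9)) = 6*(4 - V + √2/9) = 24 - 6*V + 2*√2/3)
-(-91*(-3))*g(12) = -(-91*(-3))*(24 - 6*12 + 2*√2/3) = -273*(24 - 72 + 2*√2/3) = -273*(-48 + 2*√2/3) = -(-13104 + 182*√2) = 13104 - 182*√2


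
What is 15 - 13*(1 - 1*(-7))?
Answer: -89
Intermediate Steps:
15 - 13*(1 - 1*(-7)) = 15 - 13*(1 + 7) = 15 - 13*8 = 15 - 104 = -89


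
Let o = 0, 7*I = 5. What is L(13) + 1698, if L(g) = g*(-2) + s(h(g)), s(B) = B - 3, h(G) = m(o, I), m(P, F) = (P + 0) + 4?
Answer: 1673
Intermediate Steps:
I = 5/7 (I = (⅐)*5 = 5/7 ≈ 0.71429)
m(P, F) = 4 + P (m(P, F) = P + 4 = 4 + P)
h(G) = 4 (h(G) = 4 + 0 = 4)
s(B) = -3 + B
L(g) = 1 - 2*g (L(g) = g*(-2) + (-3 + 4) = -2*g + 1 = 1 - 2*g)
L(13) + 1698 = (1 - 2*13) + 1698 = (1 - 26) + 1698 = -25 + 1698 = 1673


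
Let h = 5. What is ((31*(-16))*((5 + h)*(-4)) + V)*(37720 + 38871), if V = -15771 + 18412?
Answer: 1721842271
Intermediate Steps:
V = 2641
((31*(-16))*((5 + h)*(-4)) + V)*(37720 + 38871) = ((31*(-16))*((5 + 5)*(-4)) + 2641)*(37720 + 38871) = (-4960*(-4) + 2641)*76591 = (-496*(-40) + 2641)*76591 = (19840 + 2641)*76591 = 22481*76591 = 1721842271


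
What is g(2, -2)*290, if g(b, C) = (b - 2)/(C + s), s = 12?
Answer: 0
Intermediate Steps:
g(b, C) = (-2 + b)/(12 + C) (g(b, C) = (b - 2)/(C + 12) = (-2 + b)/(12 + C))
g(2, -2)*290 = ((-2 + 2)/(12 - 2))*290 = (0/10)*290 = ((1/10)*0)*290 = 0*290 = 0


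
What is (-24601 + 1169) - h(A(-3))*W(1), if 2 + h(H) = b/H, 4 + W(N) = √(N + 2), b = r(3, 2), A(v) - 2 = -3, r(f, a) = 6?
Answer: -23464 + 8*√3 ≈ -23450.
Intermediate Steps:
A(v) = -1 (A(v) = 2 - 3 = -1)
b = 6
W(N) = -4 + √(2 + N) (W(N) = -4 + √(N + 2) = -4 + √(2 + N))
h(H) = -2 + 6/H
(-24601 + 1169) - h(A(-3))*W(1) = (-24601 + 1169) - (-2 + 6/(-1))*(-4 + √(2 + 1)) = -23432 - (-2 + 6*(-1))*(-4 + √3) = -23432 - (-2 - 6)*(-4 + √3) = -23432 - (-8)*(-4 + √3) = -23432 - (32 - 8*√3) = -23432 + (-32 + 8*√3) = -23464 + 8*√3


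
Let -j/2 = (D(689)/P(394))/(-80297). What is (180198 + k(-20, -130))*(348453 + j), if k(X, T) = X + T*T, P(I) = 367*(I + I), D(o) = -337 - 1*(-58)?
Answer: 56952910681652423403/829341829 ≈ 6.8672e+10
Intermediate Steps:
D(o) = -279 (D(o) = -337 + 58 = -279)
P(I) = 734*I (P(I) = 367*(2*I) = 734*I)
k(X, T) = X + T**2
j = -279/11610785606 (j = -2*(-279/(734*394))/(-80297) = -2*(-279/289196)*(-1)/80297 = -2*(-279*1/289196)*(-1)/80297 = -(-279)*(-1)/(144598*80297) = -2*279/23221571212 = -279/11610785606 ≈ -2.4029e-8)
(180198 + k(-20, -130))*(348453 + j) = (180198 + (-20 + (-130)**2))*(348453 - 279/11610785606) = (180198 + (-20 + 16900))*(4045813076767239/11610785606) = (180198 + 16880)*(4045813076767239/11610785606) = 197078*(4045813076767239/11610785606) = 56952910681652423403/829341829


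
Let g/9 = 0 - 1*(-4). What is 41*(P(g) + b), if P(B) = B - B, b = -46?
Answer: -1886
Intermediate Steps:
g = 36 (g = 9*(0 - 1*(-4)) = 9*(0 + 4) = 9*4 = 36)
P(B) = 0
41*(P(g) + b) = 41*(0 - 46) = 41*(-46) = -1886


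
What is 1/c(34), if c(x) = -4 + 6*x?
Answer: 1/200 ≈ 0.0050000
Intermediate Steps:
1/c(34) = 1/(-4 + 6*34) = 1/(-4 + 204) = 1/200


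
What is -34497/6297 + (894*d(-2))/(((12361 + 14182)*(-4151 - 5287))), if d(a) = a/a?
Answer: -480108159112/87637739761 ≈ -5.4783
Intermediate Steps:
d(a) = 1
-34497/6297 + (894*d(-2))/(((12361 + 14182)*(-4151 - 5287))) = -34497/6297 + (894*1)/(((12361 + 14182)*(-4151 - 5287))) = -34497*1/6297 + 894/((26543*(-9438))) = -11499/2099 + 894/(-250512834) = -11499/2099 + 894*(-1/250512834) = -11499/2099 - 149/41752139 = -480108159112/87637739761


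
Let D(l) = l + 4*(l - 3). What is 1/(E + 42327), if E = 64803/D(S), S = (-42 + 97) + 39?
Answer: 458/19450569 ≈ 2.3547e-5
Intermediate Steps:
S = 94 (S = 55 + 39 = 94)
D(l) = -12 + 5*l (D(l) = l + 4*(-3 + l) = l + (-12 + 4*l) = -12 + 5*l)
E = 64803/458 (E = 64803/(-12 + 5*94) = 64803/(-12 + 470) = 64803/458 ≈ 141.49)
1/(E + 42327) = 1/(64803/458 + 42327) = 1/(19450569/458) = 458/19450569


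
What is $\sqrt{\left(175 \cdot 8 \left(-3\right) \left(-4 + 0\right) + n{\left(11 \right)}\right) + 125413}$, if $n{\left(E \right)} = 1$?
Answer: $\sqrt{142214} \approx 377.11$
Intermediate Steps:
$\sqrt{\left(175 \cdot 8 \left(-3\right) \left(-4 + 0\right) + n{\left(11 \right)}\right) + 125413} = \sqrt{\left(175 \cdot 8 \left(-3\right) \left(-4 + 0\right) + 1\right) + 125413} = \sqrt{\left(175 \left(\left(-24\right) \left(-4\right)\right) + 1\right) + 125413} = \sqrt{\left(175 \cdot 96 + 1\right) + 125413} = \sqrt{\left(16800 + 1\right) + 125413} = \sqrt{16801 + 125413} = \sqrt{142214}$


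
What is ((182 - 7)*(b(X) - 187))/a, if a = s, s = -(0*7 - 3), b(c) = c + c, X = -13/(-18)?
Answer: -292250/27 ≈ -10824.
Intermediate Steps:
X = 13/18 (X = -13*(-1/18) = 13/18 ≈ 0.72222)
b(c) = 2*c
s = 3 (s = -(0 - 3) = -1*(-3) = 3)
a = 3
((182 - 7)*(b(X) - 187))/a = ((182 - 7)*(2*(13/18) - 187))/3 = (175*(13/9 - 187))*(⅓) = (175*(-1670/9))*(⅓) = -292250/9*⅓ = -292250/27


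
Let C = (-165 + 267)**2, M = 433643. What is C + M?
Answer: 444047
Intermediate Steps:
C = 10404 (C = 102**2 = 10404)
C + M = 10404 + 433643 = 444047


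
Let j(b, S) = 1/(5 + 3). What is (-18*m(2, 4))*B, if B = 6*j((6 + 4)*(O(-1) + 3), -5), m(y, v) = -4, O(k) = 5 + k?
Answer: 54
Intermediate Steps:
j(b, S) = ⅛ (j(b, S) = 1/8 = ⅛)
B = ¾ (B = 6*(⅛) = ¾ ≈ 0.75000)
(-18*m(2, 4))*B = -18*(-4)*(¾) = -6*(-12)*(¾) = 72*(¾) = 54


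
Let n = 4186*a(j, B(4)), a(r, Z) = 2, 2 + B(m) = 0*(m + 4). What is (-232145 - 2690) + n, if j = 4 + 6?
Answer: -226463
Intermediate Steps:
j = 10
B(m) = -2 (B(m) = -2 + 0*(m + 4) = -2 + 0*(4 + m) = -2 + 0 = -2)
n = 8372 (n = 4186*2 = 8372)
(-232145 - 2690) + n = (-232145 - 2690) + 8372 = -234835 + 8372 = -226463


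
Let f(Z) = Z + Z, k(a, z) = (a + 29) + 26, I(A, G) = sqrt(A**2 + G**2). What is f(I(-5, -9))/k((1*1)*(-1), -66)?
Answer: sqrt(106)/27 ≈ 0.38132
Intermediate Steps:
k(a, z) = 55 + a (k(a, z) = (29 + a) + 26 = 55 + a)
f(Z) = 2*Z
f(I(-5, -9))/k((1*1)*(-1), -66) = (2*sqrt((-5)**2 + (-9)**2))/(55 + (1*1)*(-1)) = (2*sqrt(25 + 81))/(55 + 1*(-1)) = (2*sqrt(106))/(55 - 1) = (2*sqrt(106))/54 = (2*sqrt(106))*(1/54) = sqrt(106)/27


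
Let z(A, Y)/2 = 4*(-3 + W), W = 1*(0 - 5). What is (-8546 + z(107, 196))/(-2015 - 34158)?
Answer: 8610/36173 ≈ 0.23802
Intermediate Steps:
W = -5 (W = 1*(-5) = -5)
z(A, Y) = -64 (z(A, Y) = 2*(4*(-3 - 5)) = 2*(4*(-8)) = 2*(-32) = -64)
(-8546 + z(107, 196))/(-2015 - 34158) = (-8546 - 64)/(-2015 - 34158) = -8610/(-36173) = -8610*(-1/36173) = 8610/36173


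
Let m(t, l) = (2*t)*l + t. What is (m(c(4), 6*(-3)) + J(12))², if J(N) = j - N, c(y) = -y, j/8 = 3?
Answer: 23104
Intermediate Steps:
j = 24 (j = 8*3 = 24)
J(N) = 24 - N
m(t, l) = t + 2*l*t (m(t, l) = 2*l*t + t = t + 2*l*t)
(m(c(4), 6*(-3)) + J(12))² = ((-1*4)*(1 + 2*(6*(-3))) + (24 - 1*12))² = (-4*(1 + 2*(-18)) + (24 - 12))² = (-4*(1 - 36) + 12)² = (-4*(-35) + 12)² = (140 + 12)² = 152² = 23104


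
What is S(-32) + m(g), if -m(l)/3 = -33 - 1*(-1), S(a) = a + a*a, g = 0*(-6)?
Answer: 1088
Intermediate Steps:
g = 0
S(a) = a + a**2
m(l) = 96 (m(l) = -3*(-33 - 1*(-1)) = -3*(-33 + 1) = -3*(-32) = 96)
S(-32) + m(g) = -32*(1 - 32) + 96 = -32*(-31) + 96 = 992 + 96 = 1088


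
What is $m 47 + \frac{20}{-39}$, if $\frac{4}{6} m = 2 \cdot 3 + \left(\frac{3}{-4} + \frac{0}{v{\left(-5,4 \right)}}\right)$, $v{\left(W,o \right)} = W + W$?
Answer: $\frac{115319}{312} \approx 369.61$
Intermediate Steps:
$v{\left(W,o \right)} = 2 W$
$m = \frac{63}{8}$ ($m = \frac{3 \left(2 \cdot 3 + \left(\frac{3}{-4} + \frac{0}{2 \left(-5\right)}\right)\right)}{2} = \frac{3 \left(6 + \left(3 \left(- \frac{1}{4}\right) + \frac{0}{-10}\right)\right)}{2} = \frac{3 \left(6 + \left(- \frac{3}{4} + 0 \left(- \frac{1}{10}\right)\right)\right)}{2} = \frac{3 \left(6 + \left(- \frac{3}{4} + 0\right)\right)}{2} = \frac{3 \left(6 - \frac{3}{4}\right)}{2} = \frac{3}{2} \cdot \frac{21}{4} = \frac{63}{8} \approx 7.875$)
$m 47 + \frac{20}{-39} = \frac{63}{8} \cdot 47 + \frac{20}{-39} = \frac{2961}{8} + 20 \left(- \frac{1}{39}\right) = \frac{2961}{8} - \frac{20}{39} = \frac{115319}{312}$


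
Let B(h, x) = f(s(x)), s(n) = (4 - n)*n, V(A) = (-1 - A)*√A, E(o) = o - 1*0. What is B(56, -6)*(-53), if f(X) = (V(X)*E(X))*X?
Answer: -22514400*I*√15 ≈ -8.7198e+7*I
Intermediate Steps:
E(o) = o (E(o) = o + 0 = o)
V(A) = √A*(-1 - A)
s(n) = n*(4 - n)
f(X) = X^(5/2)*(-1 - X) (f(X) = ((√X*(-1 - X))*X)*X = (X^(3/2)*(-1 - X))*X = X^(5/2)*(-1 - X))
B(h, x) = (x*(4 - x))^(5/2)*(-1 - x*(4 - x))
B(56, -6)*(-53) = -6*(-1*(-6)*(-4 - 6))^(3/2)*(1 - 1*(-6)*(-4 - 6))*(-4 - 6)*(-53) = -6*(-1*(-6)*(-10))^(3/2)*(1 - 1*(-6)*(-10))*(-10)*(-53) = -6*(-60)^(3/2)*(1 - 60)*(-10)*(-53) = -6*(-120*I*√15)*(-59)*(-10)*(-53) = (424800*I*√15)*(-53) = -22514400*I*√15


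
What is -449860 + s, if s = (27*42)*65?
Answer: -376150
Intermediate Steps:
s = 73710 (s = 1134*65 = 73710)
-449860 + s = -449860 + 73710 = -376150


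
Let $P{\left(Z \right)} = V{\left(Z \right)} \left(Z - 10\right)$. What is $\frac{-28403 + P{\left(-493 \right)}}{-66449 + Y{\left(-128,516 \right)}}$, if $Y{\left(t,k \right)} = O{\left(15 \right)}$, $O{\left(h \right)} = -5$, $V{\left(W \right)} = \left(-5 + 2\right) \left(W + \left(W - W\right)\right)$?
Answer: $\frac{386170}{33227} \approx 11.622$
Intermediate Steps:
$V{\left(W \right)} = - 3 W$ ($V{\left(W \right)} = - 3 \left(W + 0\right) = - 3 W$)
$Y{\left(t,k \right)} = -5$
$P{\left(Z \right)} = - 3 Z \left(-10 + Z\right)$ ($P{\left(Z \right)} = - 3 Z \left(Z - 10\right) = - 3 Z \left(-10 + Z\right)$)
$\frac{-28403 + P{\left(-493 \right)}}{-66449 + Y{\left(-128,516 \right)}} = \frac{-28403 + 3 \left(-493\right) \left(10 - -493\right)}{-66449 - 5} = \frac{-28403 + 3 \left(-493\right) \left(10 + 493\right)}{-66454} = \left(-28403 + 3 \left(-493\right) 503\right) \left(- \frac{1}{66454}\right) = \left(-28403 - 743937\right) \left(- \frac{1}{66454}\right) = \left(-772340\right) \left(- \frac{1}{66454}\right) = \frac{386170}{33227}$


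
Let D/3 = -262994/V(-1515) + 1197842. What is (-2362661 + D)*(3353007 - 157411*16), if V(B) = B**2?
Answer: 785786824246589711/765075 ≈ 1.0271e+12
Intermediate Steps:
D = 2749316641456/765075 (D = 3*(-262994/((-1515)**2) + 1197842) = 3*(-262994/2295225 + 1197842) = 3*(2749316641456/2295225) = 2749316641456/765075 ≈ 3.5935e+6)
(-2362661 + D)*(3353007 - 157411*16) = (-2362661 + 2749316641456/765075)*(3353007 - 157411*16) = 941703776881*(3353007 - 2518576)/765075 = (941703776881/765075)*834431 = 785786824246589711/765075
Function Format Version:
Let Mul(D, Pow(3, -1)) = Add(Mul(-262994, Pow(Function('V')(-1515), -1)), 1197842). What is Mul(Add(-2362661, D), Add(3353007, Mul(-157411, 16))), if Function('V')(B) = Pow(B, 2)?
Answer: Rational(785786824246589711, 765075) ≈ 1.0271e+12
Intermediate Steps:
D = Rational(2749316641456, 765075) (D = Mul(3, Add(Mul(-262994, Pow(Pow(-1515, 2), -1)), 1197842)) = Mul(3, Add(Mul(-262994, Pow(2295225, -1)), 1197842)) = Mul(3, Add(Mul(-262994, Rational(1, 2295225)), 1197842)) = Mul(3, Add(Rational(-262994, 2295225), 1197842)) = Mul(3, Rational(2749316641456, 2295225)) = Rational(2749316641456, 765075) ≈ 3.5935e+6)
Mul(Add(-2362661, D), Add(3353007, Mul(-157411, 16))) = Mul(Add(-2362661, Rational(2749316641456, 765075)), Add(3353007, Mul(-157411, 16))) = Mul(Rational(941703776881, 765075), Add(3353007, -2518576)) = Mul(Rational(941703776881, 765075), 834431) = Rational(785786824246589711, 765075)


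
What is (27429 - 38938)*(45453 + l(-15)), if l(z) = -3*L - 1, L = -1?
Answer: -523141595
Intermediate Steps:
l(z) = 2 (l(z) = -3*(-1) - 1 = 3 - 1 = 2)
(27429 - 38938)*(45453 + l(-15)) = (27429 - 38938)*(45453 + 2) = -11509*45455 = -523141595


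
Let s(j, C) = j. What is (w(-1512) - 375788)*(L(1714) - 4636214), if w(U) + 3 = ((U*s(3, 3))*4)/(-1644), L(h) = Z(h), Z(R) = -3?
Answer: 1742197455055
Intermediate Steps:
L(h) = -3
w(U) = -3 - U/137 (w(U) = -3 + ((U*3)*4)/(-1644) = -3 + ((3*U)*4)*(-1/1644) = -3 + (12*U)*(-1/1644) = -3 - U/137)
(w(-1512) - 375788)*(L(1714) - 4636214) = ((-3 - 1/137*(-1512)) - 375788)*(-3 - 4636214) = ((-3 + 1512/137) - 375788)*(-4636217) = (1101/137 - 375788)*(-4636217) = -51481855/137*(-4636217) = 1742197455055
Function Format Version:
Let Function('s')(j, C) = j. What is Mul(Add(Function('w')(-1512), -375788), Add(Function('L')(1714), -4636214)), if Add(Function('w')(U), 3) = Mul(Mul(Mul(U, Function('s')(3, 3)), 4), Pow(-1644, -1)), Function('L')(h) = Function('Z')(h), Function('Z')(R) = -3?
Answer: 1742197455055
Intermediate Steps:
Function('L')(h) = -3
Function('w')(U) = Add(-3, Mul(Rational(-1, 137), U)) (Function('w')(U) = Add(-3, Mul(Mul(Mul(U, 3), 4), Pow(-1644, -1))) = Add(-3, Mul(Mul(Mul(3, U), 4), Rational(-1, 1644))) = Add(-3, Mul(Mul(12, U), Rational(-1, 1644))) = Add(-3, Mul(Rational(-1, 137), U)))
Mul(Add(Function('w')(-1512), -375788), Add(Function('L')(1714), -4636214)) = Mul(Add(Add(-3, Mul(Rational(-1, 137), -1512)), -375788), Add(-3, -4636214)) = Mul(Add(Add(-3, Rational(1512, 137)), -375788), -4636217) = Mul(Add(Rational(1101, 137), -375788), -4636217) = Mul(Rational(-51481855, 137), -4636217) = 1742197455055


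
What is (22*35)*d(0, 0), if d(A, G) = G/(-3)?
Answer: 0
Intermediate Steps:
d(A, G) = -G/3 (d(A, G) = G*(-1/3) = -G/3)
(22*35)*d(0, 0) = (22*35)*(-1/3*0) = 770*0 = 0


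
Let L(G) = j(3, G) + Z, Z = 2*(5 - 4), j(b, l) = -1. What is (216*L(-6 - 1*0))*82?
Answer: 17712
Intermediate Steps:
Z = 2 (Z = 2*1 = 2)
L(G) = 1 (L(G) = -1 + 2 = 1)
(216*L(-6 - 1*0))*82 = (216*1)*82 = 216*82 = 17712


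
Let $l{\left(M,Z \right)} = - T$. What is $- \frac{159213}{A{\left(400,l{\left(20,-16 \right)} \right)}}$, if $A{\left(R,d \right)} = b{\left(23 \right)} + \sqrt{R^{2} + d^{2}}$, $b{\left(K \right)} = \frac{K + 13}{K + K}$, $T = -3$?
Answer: $\frac{65914182}{84644437} - \frac{84223677 \sqrt{160009}}{84644437} \approx -397.24$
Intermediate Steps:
$b{\left(K \right)} = \frac{13 + K}{2 K}$
$l{\left(M,Z \right)} = 3$ ($l{\left(M,Z \right)} = \left(-1\right) \left(-3\right) = 3$)
$A{\left(R,d \right)} = \frac{18}{23} + \sqrt{R^{2} + d^{2}}$ ($A{\left(R,d \right)} = \frac{13 + 23}{2 \cdot 23} + \sqrt{R^{2} + d^{2}} = \frac{1}{2} \cdot \frac{1}{23} \cdot 36 + \sqrt{R^{2} + d^{2}} = \frac{18}{23} + \sqrt{R^{2} + d^{2}}$)
$- \frac{159213}{A{\left(400,l{\left(20,-16 \right)} \right)}} = - \frac{159213}{\frac{18}{23} + \sqrt{400^{2} + 3^{2}}} = - \frac{159213}{\frac{18}{23} + \sqrt{160000 + 9}} = - \frac{159213}{\frac{18}{23} + \sqrt{160009}}$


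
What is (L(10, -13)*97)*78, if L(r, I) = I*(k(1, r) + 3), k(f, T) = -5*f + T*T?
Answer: -9639084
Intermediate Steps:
k(f, T) = T² - 5*f (k(f, T) = -5*f + T² = T² - 5*f)
L(r, I) = I*(-2 + r²) (L(r, I) = I*((r² - 5*1) + 3) = I*((r² - 5) + 3) = I*((-5 + r²) + 3) = I*(-2 + r²))
(L(10, -13)*97)*78 = (-13*(-2 + 10²)*97)*78 = (-13*(-2 + 100)*97)*78 = (-13*98*97)*78 = -1274*97*78 = -123578*78 = -9639084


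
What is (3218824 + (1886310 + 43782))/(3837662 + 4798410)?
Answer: 1287229/2159018 ≈ 0.59621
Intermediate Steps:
(3218824 + (1886310 + 43782))/(3837662 + 4798410) = (3218824 + 1930092)/8636072 = 5148916*(1/8636072) = 1287229/2159018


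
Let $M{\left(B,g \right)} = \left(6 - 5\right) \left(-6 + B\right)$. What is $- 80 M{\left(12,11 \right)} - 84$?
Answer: $-564$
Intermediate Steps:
$M{\left(B,g \right)} = -6 + B$ ($M{\left(B,g \right)} = 1 \left(-6 + B\right) = -6 + B$)
$- 80 M{\left(12,11 \right)} - 84 = - 80 \left(-6 + 12\right) - 84 = \left(-80\right) 6 - 84 = -480 - 84 = -564$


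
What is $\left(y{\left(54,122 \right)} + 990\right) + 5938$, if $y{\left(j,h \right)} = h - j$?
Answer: $6996$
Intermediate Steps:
$\left(y{\left(54,122 \right)} + 990\right) + 5938 = \left(\left(122 - 54\right) + 990\right) + 5938 = \left(68 + 990\right) + 5938 = 1058 + 5938 = 6996$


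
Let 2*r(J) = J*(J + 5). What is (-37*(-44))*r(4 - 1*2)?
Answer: 11396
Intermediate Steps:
r(J) = J*(5 + J)/2 (r(J) = (J*(J + 5))/2 = (J*(5 + J))/2 = J*(5 + J)/2)
(-37*(-44))*r(4 - 1*2) = (-37*(-44))*((4 - 1*2)*(5 + (4 - 1*2))/2) = 1628*((4 - 2)*(5 + (4 - 2))/2) = 1628*((½)*2*(5 + 2)) = 1628*((½)*2*7) = 1628*7 = 11396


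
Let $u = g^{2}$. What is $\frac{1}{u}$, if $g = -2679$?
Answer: $\frac{1}{7177041} \approx 1.3933 \cdot 10^{-7}$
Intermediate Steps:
$u = 7177041$ ($u = \left(-2679\right)^{2} = 7177041$)
$\frac{1}{u} = \frac{1}{7177041}$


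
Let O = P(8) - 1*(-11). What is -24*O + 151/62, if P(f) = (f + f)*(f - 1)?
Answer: -182873/62 ≈ -2949.6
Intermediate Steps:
P(f) = 2*f*(-1 + f) (P(f) = (2*f)*(-1 + f) = 2*f*(-1 + f))
O = 123 (O = 2*8*(-1 + 8) - 1*(-11) = 2*8*7 + 11 = 112 + 11 = 123)
-24*O + 151/62 = -24*123 + 151/62 = -2952 + 151*(1/62) = -2952 + 151/62 = -182873/62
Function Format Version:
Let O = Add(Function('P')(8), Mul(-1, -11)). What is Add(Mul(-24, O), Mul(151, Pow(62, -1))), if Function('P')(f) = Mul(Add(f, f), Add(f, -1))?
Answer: Rational(-182873, 62) ≈ -2949.6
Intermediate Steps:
Function('P')(f) = Mul(2, f, Add(-1, f)) (Function('P')(f) = Mul(Mul(2, f), Add(-1, f)) = Mul(2, f, Add(-1, f)))
O = 123 (O = Add(Mul(2, 8, Add(-1, 8)), Mul(-1, -11)) = Add(Mul(2, 8, 7), 11) = Add(112, 11) = 123)
Add(Mul(-24, O), Mul(151, Pow(62, -1))) = Add(Mul(-24, 123), Mul(151, Pow(62, -1))) = Add(-2952, Mul(151, Rational(1, 62))) = Add(-2952, Rational(151, 62)) = Rational(-182873, 62)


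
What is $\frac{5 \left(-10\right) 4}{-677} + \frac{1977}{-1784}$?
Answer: $- \frac{981629}{1207768} \approx -0.81276$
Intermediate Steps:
$\frac{5 \left(-10\right) 4}{-677} + \frac{1977}{-1784} = \left(-50\right) 4 \left(- \frac{1}{677}\right) + 1977 \left(- \frac{1}{1784}\right) = \left(-200\right) \left(- \frac{1}{677}\right) - \frac{1977}{1784} = \frac{200}{677} - \frac{1977}{1784} = - \frac{981629}{1207768}$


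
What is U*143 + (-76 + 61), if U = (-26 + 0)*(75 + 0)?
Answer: -278865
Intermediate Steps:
U = -1950 (U = -26*75 = -1950)
U*143 + (-76 + 61) = -1950*143 + (-76 + 61) = -278850 - 15 = -278865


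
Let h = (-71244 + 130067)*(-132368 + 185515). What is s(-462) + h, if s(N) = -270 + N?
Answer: 3126265249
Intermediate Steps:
h = 3126265981 (h = 58823*53147 = 3126265981)
s(-462) + h = (-270 - 462) + 3126265981 = -732 + 3126265981 = 3126265249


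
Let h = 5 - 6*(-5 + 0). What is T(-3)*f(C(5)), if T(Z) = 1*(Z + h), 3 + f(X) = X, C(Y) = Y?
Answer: 64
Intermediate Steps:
f(X) = -3 + X
h = 35 (h = 5 - 6*(-5) = 5 - 1*(-30) = 5 + 30 = 35)
T(Z) = 35 + Z (T(Z) = 1*(Z + 35) = 1*(35 + Z) = 35 + Z)
T(-3)*f(C(5)) = (35 - 3)*(-3 + 5) = 32*2 = 64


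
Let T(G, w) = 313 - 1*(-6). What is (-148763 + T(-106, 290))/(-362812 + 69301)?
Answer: 148444/293511 ≈ 0.50575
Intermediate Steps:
T(G, w) = 319 (T(G, w) = 313 + 6 = 319)
(-148763 + T(-106, 290))/(-362812 + 69301) = (-148763 + 319)/(-362812 + 69301) = -148444/(-293511) = -148444*(-1/293511) = 148444/293511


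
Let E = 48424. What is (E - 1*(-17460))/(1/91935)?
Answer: 6057045540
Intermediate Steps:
(E - 1*(-17460))/(1/91935) = (48424 - 1*(-17460))/(1/91935) = (48424 + 17460)/(1/91935) = 65884*91935 = 6057045540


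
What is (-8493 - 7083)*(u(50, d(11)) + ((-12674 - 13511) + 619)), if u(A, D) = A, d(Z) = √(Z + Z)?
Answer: 397437216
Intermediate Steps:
d(Z) = √2*√Z (d(Z) = √(2*Z) = √2*√Z)
(-8493 - 7083)*(u(50, d(11)) + ((-12674 - 13511) + 619)) = (-8493 - 7083)*(50 + ((-12674 - 13511) + 619)) = -15576*(50 + (-26185 + 619)) = -15576*(50 - 25566) = -15576*(-25516) = 397437216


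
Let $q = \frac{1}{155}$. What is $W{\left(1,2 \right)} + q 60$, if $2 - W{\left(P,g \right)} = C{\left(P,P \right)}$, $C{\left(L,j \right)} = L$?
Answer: $\frac{43}{31} \approx 1.3871$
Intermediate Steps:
$W{\left(P,g \right)} = 2 - P$
$q = \frac{1}{155} \approx 0.0064516$
$W{\left(1,2 \right)} + q 60 = \left(2 - 1\right) + \frac{1}{155} \cdot 60 = \left(2 - 1\right) + \frac{12}{31} = 1 + \frac{12}{31} = \frac{43}{31}$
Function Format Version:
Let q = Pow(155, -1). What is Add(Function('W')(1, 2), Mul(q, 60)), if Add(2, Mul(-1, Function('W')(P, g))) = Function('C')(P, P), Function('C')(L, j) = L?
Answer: Rational(43, 31) ≈ 1.3871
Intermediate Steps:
Function('W')(P, g) = Add(2, Mul(-1, P))
q = Rational(1, 155) ≈ 0.0064516
Add(Function('W')(1, 2), Mul(q, 60)) = Add(Add(2, Mul(-1, 1)), Mul(Rational(1, 155), 60)) = Add(Add(2, -1), Rational(12, 31)) = Add(1, Rational(12, 31)) = Rational(43, 31)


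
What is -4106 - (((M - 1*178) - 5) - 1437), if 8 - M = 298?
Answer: -2196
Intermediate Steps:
M = -290 (M = 8 - 1*298 = 8 - 298 = -290)
-4106 - (((M - 1*178) - 5) - 1437) = -4106 - (((-290 - 1*178) - 5) - 1437) = -4106 - (((-290 - 178) - 5) - 1437) = -4106 - ((-468 - 5) - 1437) = -4106 - (-473 - 1437) = -4106 - 1*(-1910) = -4106 + 1910 = -2196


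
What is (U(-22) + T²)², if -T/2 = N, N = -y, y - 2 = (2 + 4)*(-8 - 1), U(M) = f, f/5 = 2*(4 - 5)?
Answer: 116769636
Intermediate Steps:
f = -10 (f = 5*(2*(4 - 5)) = 5*(2*(-1)) = 5*(-2) = -10)
U(M) = -10
y = -52 (y = 2 + (2 + 4)*(-8 - 1) = 2 + 6*(-9) = 2 - 54 = -52)
N = 52 (N = -1*(-52) = 52)
T = -104 (T = -2*52 = -104)
(U(-22) + T²)² = (-10 + (-104)²)² = (-10 + 10816)² = 10806² = 116769636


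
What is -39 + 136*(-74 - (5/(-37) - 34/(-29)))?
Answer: -10991887/1073 ≈ -10244.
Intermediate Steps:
-39 + 136*(-74 - (5/(-37) - 34/(-29))) = -39 + 136*(-74 - (5*(-1/37) - 34*(-1/29))) = -39 + 136*(-74 - (-5/37 + 34/29)) = -39 + 136*(-74 - 1*1113/1073) = -39 + 136*(-74 - 1113/1073) = -39 + 136*(-80515/1073) = -39 - 10950040/1073 = -10991887/1073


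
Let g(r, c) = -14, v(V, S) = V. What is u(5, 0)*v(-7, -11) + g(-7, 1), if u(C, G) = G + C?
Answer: -49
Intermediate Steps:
u(C, G) = C + G
u(5, 0)*v(-7, -11) + g(-7, 1) = (5 + 0)*(-7) - 14 = 5*(-7) - 14 = -35 - 14 = -49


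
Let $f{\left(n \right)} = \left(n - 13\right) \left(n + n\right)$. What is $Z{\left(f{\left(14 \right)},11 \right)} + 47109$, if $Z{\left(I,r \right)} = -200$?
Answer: $46909$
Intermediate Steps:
$f{\left(n \right)} = 2 n \left(-13 + n\right)$ ($f{\left(n \right)} = \left(-13 + n\right) 2 n = 2 n \left(-13 + n\right)$)
$Z{\left(f{\left(14 \right)},11 \right)} + 47109 = -200 + 47109 = 46909$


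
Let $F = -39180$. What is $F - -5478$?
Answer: $-33702$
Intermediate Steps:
$F - -5478 = -39180 - -5478 = -39180 + 5478 = -33702$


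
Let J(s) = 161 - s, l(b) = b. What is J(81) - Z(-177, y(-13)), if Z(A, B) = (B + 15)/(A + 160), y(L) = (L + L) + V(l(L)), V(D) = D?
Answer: 1336/17 ≈ 78.588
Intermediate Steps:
y(L) = 3*L (y(L) = (L + L) + L = 2*L + L = 3*L)
Z(A, B) = (15 + B)/(160 + A)
J(81) - Z(-177, y(-13)) = (161 - 1*81) - (15 + 3*(-13))/(160 - 177) = (161 - 81) - (15 - 39)/(-17) = 80 - (-1)*(-24)/17 = 80 - 1*24/17 = 80 - 24/17 = 1336/17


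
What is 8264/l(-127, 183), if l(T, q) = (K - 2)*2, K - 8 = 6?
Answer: 1033/3 ≈ 344.33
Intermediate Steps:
K = 14 (K = 8 + 6 = 14)
l(T, q) = 24 (l(T, q) = (14 - 2)*2 = 12*2 = 24)
8264/l(-127, 183) = 8264/24 = 8264*(1/24) = 1033/3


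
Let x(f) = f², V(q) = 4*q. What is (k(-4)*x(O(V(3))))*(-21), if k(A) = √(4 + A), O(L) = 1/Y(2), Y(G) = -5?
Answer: 0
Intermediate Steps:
O(L) = -⅕ (O(L) = 1/(-5) = -⅕)
(k(-4)*x(O(V(3))))*(-21) = (√(4 - 4)*(-⅕)²)*(-21) = (√0*(1/25))*(-21) = (0*(1/25))*(-21) = 0*(-21) = 0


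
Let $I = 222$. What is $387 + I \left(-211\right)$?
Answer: $-46455$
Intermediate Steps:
$387 + I \left(-211\right) = 387 + 222 \left(-211\right) = 387 - 46842 = -46455$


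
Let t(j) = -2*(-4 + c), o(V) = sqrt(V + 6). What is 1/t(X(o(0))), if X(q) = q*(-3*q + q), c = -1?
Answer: 1/10 ≈ 0.10000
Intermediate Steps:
o(V) = sqrt(6 + V)
X(q) = -2*q**2 (X(q) = q*(-2*q) = -2*q**2)
t(j) = 10 (t(j) = -2*(-4 - 1) = -2*(-5) = 10)
1/t(X(o(0))) = 1/10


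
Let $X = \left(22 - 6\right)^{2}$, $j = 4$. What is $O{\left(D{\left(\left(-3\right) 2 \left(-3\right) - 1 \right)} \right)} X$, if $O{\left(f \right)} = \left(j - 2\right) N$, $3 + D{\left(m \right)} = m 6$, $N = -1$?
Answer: $-512$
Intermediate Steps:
$D{\left(m \right)} = -3 + 6 m$ ($D{\left(m \right)} = -3 + m 6 = -3 + 6 m$)
$X = 256$ ($X = 16^{2} = 256$)
$O{\left(f \right)} = -2$ ($O{\left(f \right)} = \left(4 - 2\right) \left(-1\right) = 2 \left(-1\right) = -2$)
$O{\left(D{\left(\left(-3\right) 2 \left(-3\right) - 1 \right)} \right)} X = \left(-2\right) 256 = -512$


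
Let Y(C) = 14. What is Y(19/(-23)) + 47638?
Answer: 47652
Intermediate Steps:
Y(19/(-23)) + 47638 = 14 + 47638 = 47652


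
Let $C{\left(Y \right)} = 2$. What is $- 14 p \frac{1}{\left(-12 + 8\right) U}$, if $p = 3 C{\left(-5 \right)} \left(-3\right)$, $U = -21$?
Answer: $3$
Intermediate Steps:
$p = -18$ ($p = 3 \cdot 2 \left(-3\right) = 6 \left(-3\right) = -18$)
$- 14 p \frac{1}{\left(-12 + 8\right) U} = \left(-14\right) \left(-18\right) \frac{1}{\left(-12 + 8\right) \left(-21\right)} = 252 \frac{1}{-4} \left(- \frac{1}{21}\right) = 252 \left(\left(- \frac{1}{4}\right) \left(- \frac{1}{21}\right)\right) = 252 \cdot \frac{1}{84} = 3$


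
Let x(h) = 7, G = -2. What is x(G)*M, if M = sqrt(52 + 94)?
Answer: 7*sqrt(146) ≈ 84.581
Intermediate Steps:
M = sqrt(146) ≈ 12.083
x(G)*M = 7*sqrt(146)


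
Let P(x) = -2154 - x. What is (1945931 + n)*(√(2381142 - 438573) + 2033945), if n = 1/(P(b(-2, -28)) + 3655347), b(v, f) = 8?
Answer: 2891800331182662204/730637 + 21326537820708*√215841/3653185 ≈ 3.9606e+12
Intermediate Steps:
n = 1/3653185 (n = 1/((-2154 - 1*8) + 3655347) = 1/((-2154 - 8) + 3655347) = 1/(-2162 + 3655347) = 1/3653185 ≈ 2.7373e-7)
(1945931 + n)*(√(2381142 - 438573) + 2033945) = (1945931 + 1/3653185)*(√(2381142 - 438573) + 2033945) = 7108845940236*(√1942569 + 2033945)/3653185 = 7108845940236*(3*√215841 + 2033945)/3653185 = 7108845940236*(2033945 + 3*√215841)/3653185 = 2891800331182662204/730637 + 21326537820708*√215841/3653185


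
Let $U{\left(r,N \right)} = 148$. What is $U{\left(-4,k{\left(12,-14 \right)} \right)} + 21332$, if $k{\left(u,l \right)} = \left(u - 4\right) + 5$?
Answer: $21480$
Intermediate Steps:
$k{\left(u,l \right)} = 1 + u$ ($k{\left(u,l \right)} = \left(-4 + u\right) + 5 = 1 + u$)
$U{\left(-4,k{\left(12,-14 \right)} \right)} + 21332 = 148 + 21332 = 21480$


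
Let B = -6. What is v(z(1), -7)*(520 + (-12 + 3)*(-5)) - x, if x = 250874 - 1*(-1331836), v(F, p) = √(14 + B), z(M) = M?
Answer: -1582710 + 1130*√2 ≈ -1.5811e+6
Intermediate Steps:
v(F, p) = 2*√2 (v(F, p) = √(14 - 6) = √8 = 2*√2)
x = 1582710 (x = 250874 + 1331836 = 1582710)
v(z(1), -7)*(520 + (-12 + 3)*(-5)) - x = (2*√2)*(520 + (-12 + 3)*(-5)) - 1*1582710 = (2*√2)*(520 - 9*(-5)) - 1582710 = (2*√2)*(520 + 45) - 1582710 = (2*√2)*565 - 1582710 = 1130*√2 - 1582710 = -1582710 + 1130*√2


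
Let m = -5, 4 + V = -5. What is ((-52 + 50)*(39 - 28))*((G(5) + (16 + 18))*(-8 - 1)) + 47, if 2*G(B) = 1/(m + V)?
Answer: 94807/14 ≈ 6771.9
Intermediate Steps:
V = -9 (V = -4 - 5 = -9)
G(B) = -1/28 (G(B) = 1/(2*(-5 - 9)) = (½)/(-14) = (½)*(-1/14) = -1/28)
((-52 + 50)*(39 - 28))*((G(5) + (16 + 18))*(-8 - 1)) + 47 = ((-52 + 50)*(39 - 28))*((-1/28 + (16 + 18))*(-8 - 1)) + 47 = (-2*11)*((-1/28 + 34)*(-9)) + 47 = -10461*(-9)/14 + 47 = -22*(-8559/28) + 47 = 94149/14 + 47 = 94807/14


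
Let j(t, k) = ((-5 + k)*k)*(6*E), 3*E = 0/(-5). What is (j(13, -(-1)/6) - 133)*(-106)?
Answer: 14098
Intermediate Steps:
E = 0 (E = (0/(-5))/3 = (0*(-⅕))/3 = (⅓)*0 = 0)
j(t, k) = 0 (j(t, k) = ((-5 + k)*k)*(6*0) = (k*(-5 + k))*0 = 0)
(j(13, -(-1)/6) - 133)*(-106) = (0 - 133)*(-106) = -133*(-106) = 14098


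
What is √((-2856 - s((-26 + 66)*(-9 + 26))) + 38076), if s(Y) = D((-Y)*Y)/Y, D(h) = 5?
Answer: √162857246/68 ≈ 187.67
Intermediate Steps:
s(Y) = 5/Y
√((-2856 - s((-26 + 66)*(-9 + 26))) + 38076) = √((-2856 - 5/((-26 + 66)*(-9 + 26))) + 38076) = √((-2856 - 5/(40*17)) + 38076) = √((-2856 - 5/680) + 38076) = √((-2856 - 1*1/136) + 38076) = √((-2856 - 1/136) + 38076) = √(-388417/136 + 38076) = √(4789919/136) = √162857246/68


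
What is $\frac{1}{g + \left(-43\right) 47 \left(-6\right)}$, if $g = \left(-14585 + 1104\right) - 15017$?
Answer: $- \frac{1}{16372} \approx -6.108 \cdot 10^{-5}$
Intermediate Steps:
$g = -28498$ ($g = -13481 - 15017 = -28498$)
$\frac{1}{g + \left(-43\right) 47 \left(-6\right)} = \frac{1}{-28498 + \left(-43\right) 47 \left(-6\right)} = \frac{1}{-28498 - -12126} = \frac{1}{-28498 + 12126} = \frac{1}{-16372} = - \frac{1}{16372}$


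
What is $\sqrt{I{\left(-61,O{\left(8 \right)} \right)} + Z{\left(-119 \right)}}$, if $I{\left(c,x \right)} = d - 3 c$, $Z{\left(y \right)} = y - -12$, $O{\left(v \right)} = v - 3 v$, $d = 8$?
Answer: $2 \sqrt{21} \approx 9.1651$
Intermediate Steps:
$O{\left(v \right)} = - 2 v$
$Z{\left(y \right)} = 12 + y$ ($Z{\left(y \right)} = y + 12 = 12 + y$)
$I{\left(c,x \right)} = 8 - 3 c$
$\sqrt{I{\left(-61,O{\left(8 \right)} \right)} + Z{\left(-119 \right)}} = \sqrt{\left(8 - -183\right) + \left(12 - 119\right)} = \sqrt{\left(8 + 183\right) - 107} = \sqrt{191 - 107} = \sqrt{84} = 2 \sqrt{21}$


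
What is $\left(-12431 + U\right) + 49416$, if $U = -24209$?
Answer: $12776$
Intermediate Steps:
$\left(-12431 + U\right) + 49416 = \left(-12431 - 24209\right) + 49416 = -36640 + 49416 = 12776$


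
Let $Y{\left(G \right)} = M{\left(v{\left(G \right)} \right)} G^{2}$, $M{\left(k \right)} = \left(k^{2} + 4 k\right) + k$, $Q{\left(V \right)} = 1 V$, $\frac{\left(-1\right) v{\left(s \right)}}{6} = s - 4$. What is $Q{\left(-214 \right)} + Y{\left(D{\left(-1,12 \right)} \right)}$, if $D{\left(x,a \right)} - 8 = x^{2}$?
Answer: $60536$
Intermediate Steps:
$v{\left(s \right)} = 24 - 6 s$ ($v{\left(s \right)} = - 6 \left(s - 4\right) = - 6 \left(-4 + s\right) = 24 - 6 s$)
$D{\left(x,a \right)} = 8 + x^{2}$
$Q{\left(V \right)} = V$
$M{\left(k \right)} = k^{2} + 5 k$
$Y{\left(G \right)} = G^{2} \left(24 - 6 G\right) \left(29 - 6 G\right)$ ($Y{\left(G \right)} = \left(24 - 6 G\right) \left(5 - \left(-24 + 6 G\right)\right) G^{2} = \left(24 - 6 G\right) \left(29 - 6 G\right) G^{2} = G^{2} \left(24 - 6 G\right) \left(29 - 6 G\right)$)
$Q{\left(-214 \right)} + Y{\left(D{\left(-1,12 \right)} \right)} = -214 + 6 \left(8 + \left(-1\right)^{2}\right)^{2} \left(-29 + 6 \left(8 + \left(-1\right)^{2}\right)\right) \left(-4 + \left(8 + \left(-1\right)^{2}\right)\right) = -214 + 6 \left(8 + 1\right)^{2} \left(-29 + 6 \left(8 + 1\right)\right) \left(-4 + \left(8 + 1\right)\right) = -214 + 6 \cdot 9^{2} \left(-29 + 6 \cdot 9\right) \left(-4 + 9\right) = -214 + 6 \cdot 81 \left(-29 + 54\right) 5 = -214 + 6 \cdot 81 \cdot 25 \cdot 5 = -214 + 60750 = 60536$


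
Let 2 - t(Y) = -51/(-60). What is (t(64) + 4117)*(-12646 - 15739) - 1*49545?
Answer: -467772931/4 ≈ -1.1694e+8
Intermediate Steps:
t(Y) = 23/20 (t(Y) = 2 - (-51)/(-60) = 2 - (-51)*(-1)/60 = 2 - 1*17/20 = 2 - 17/20 = 23/20)
(t(64) + 4117)*(-12646 - 15739) - 1*49545 = (23/20 + 4117)*(-12646 - 15739) - 1*49545 = (82363/20)*(-28385) - 49545 = -467574751/4 - 49545 = -467772931/4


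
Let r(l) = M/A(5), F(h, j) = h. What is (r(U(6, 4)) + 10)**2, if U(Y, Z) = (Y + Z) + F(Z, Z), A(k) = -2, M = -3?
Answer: 529/4 ≈ 132.25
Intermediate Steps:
U(Y, Z) = Y + 2*Z (U(Y, Z) = (Y + Z) + Z = Y + 2*Z)
r(l) = 3/2 (r(l) = -3/(-2) = -3*(-1/2) = 3/2)
(r(U(6, 4)) + 10)**2 = (3/2 + 10)**2 = (23/2)**2 = 529/4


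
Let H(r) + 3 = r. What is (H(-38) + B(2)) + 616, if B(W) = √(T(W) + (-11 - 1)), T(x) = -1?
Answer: 575 + I*√13 ≈ 575.0 + 3.6056*I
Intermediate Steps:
H(r) = -3 + r
B(W) = I*√13 (B(W) = √(-1 + (-11 - 1)) = √(-1 - 12) = √(-13) = I*√13)
(H(-38) + B(2)) + 616 = ((-3 - 38) + I*√13) + 616 = (-41 + I*√13) + 616 = 575 + I*√13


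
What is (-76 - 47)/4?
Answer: -123/4 ≈ -30.750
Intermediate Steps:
(-76 - 47)/4 = (1/4)*(-123) = -123/4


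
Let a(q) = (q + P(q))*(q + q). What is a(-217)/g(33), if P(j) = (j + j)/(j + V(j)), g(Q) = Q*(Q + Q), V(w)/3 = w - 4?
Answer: 20672071/479160 ≈ 43.142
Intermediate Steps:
V(w) = -12 + 3*w (V(w) = 3*(w - 4) = 3*(-4 + w) = -12 + 3*w)
g(Q) = 2*Q**2 (g(Q) = Q*(2*Q) = 2*Q**2)
P(j) = 2*j/(-12 + 4*j) (P(j) = (j + j)/(j + (-12 + 3*j)) = (2*j)/(-12 + 4*j) = 2*j/(-12 + 4*j))
a(q) = 2*q*(q + q/(2*(-3 + q))) (a(q) = (q + q/(2*(-3 + q)))*(q + q) = (q + q/(2*(-3 + q)))*(2*q) = 2*q*(q + q/(2*(-3 + q))))
a(-217)/g(33) = ((-217)**2*(-5 + 2*(-217))/(-3 - 217))/((2*33**2)) = (47089*(-5 - 434)/(-220))/((2*1089)) = (47089*(-1/220)*(-439))/2178 = (20672071/220)*(1/2178) = 20672071/479160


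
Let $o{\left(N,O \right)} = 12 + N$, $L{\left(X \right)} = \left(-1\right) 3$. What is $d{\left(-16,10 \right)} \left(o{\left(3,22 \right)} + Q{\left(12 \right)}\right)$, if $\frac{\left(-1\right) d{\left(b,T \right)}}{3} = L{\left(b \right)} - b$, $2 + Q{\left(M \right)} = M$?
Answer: $-975$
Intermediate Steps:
$L{\left(X \right)} = -3$
$Q{\left(M \right)} = -2 + M$
$d{\left(b,T \right)} = 9 + 3 b$ ($d{\left(b,T \right)} = - 3 \left(-3 - b\right) = 9 + 3 b$)
$d{\left(-16,10 \right)} \left(o{\left(3,22 \right)} + Q{\left(12 \right)}\right) = \left(9 + 3 \left(-16\right)\right) \left(\left(12 + 3\right) + \left(-2 + 12\right)\right) = \left(9 - 48\right) \left(15 + 10\right) = \left(-39\right) 25 = -975$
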